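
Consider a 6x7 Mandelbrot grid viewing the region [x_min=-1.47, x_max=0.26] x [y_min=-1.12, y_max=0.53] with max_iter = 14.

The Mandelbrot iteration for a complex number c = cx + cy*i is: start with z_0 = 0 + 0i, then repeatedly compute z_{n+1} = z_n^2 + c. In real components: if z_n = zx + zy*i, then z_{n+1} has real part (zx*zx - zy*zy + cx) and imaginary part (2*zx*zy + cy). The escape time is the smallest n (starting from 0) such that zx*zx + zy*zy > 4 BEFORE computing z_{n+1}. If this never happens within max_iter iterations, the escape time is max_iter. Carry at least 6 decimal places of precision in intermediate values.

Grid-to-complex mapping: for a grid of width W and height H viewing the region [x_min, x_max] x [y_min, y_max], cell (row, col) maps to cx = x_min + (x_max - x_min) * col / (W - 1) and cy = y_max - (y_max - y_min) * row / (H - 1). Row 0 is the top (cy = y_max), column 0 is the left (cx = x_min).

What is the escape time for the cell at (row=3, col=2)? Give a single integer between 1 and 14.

Answer: 10

Derivation:
z_0 = 0 + 0i, c = -0.7780 + -0.2950i
Iter 1: z = -0.7780 + -0.2950i, |z|^2 = 0.6923
Iter 2: z = -0.2597 + 0.1640i, |z|^2 = 0.0944
Iter 3: z = -0.7374 + -0.3802i, |z|^2 = 0.6884
Iter 4: z = -0.3787 + 0.2658i, |z|^2 = 0.2141
Iter 5: z = -0.7052 + -0.4963i, |z|^2 = 0.7436
Iter 6: z = -0.5270 + 0.4050i, |z|^2 = 0.4418
Iter 7: z = -0.6642 + -0.7219i, |z|^2 = 0.9623
Iter 8: z = -0.8579 + 0.6640i, |z|^2 = 1.1769
Iter 9: z = -0.4829 + -1.4342i, |z|^2 = 2.2902
Iter 10: z = -2.6019 + 1.0901i, |z|^2 = 7.9582
Escaped at iteration 10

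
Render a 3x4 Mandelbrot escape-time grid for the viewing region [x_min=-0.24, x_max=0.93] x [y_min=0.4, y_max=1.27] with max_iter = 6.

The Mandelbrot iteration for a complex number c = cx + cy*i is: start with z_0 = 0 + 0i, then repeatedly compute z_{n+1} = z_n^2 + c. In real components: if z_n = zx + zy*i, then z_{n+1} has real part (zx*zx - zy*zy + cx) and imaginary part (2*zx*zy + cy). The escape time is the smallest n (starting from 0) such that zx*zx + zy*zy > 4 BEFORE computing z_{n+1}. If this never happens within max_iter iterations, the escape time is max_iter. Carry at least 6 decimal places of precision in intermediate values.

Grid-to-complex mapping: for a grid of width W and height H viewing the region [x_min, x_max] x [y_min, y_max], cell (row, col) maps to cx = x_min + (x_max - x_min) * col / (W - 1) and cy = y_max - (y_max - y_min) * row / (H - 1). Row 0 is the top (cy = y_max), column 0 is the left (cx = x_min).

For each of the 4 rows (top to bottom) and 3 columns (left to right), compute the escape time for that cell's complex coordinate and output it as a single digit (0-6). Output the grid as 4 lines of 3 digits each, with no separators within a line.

(row=0, col=0): c = -0.2400 + 1.2700i → escape time 3
(row=0, col=1): c = 0.3450 + 1.2700i → escape time 2
(row=0, col=2): c = 0.9300 + 1.2700i → escape time 2
(row=1, col=0): c = -0.2400 + 0.9800i → escape time 6
(row=1, col=1): c = 0.3450 + 0.9800i → escape time 3
(row=1, col=2): c = 0.9300 + 0.9800i → escape time 2
(row=2, col=0): c = -0.2400 + 0.6900i → escape time 6
(row=2, col=1): c = 0.3450 + 0.6900i → escape time 6
(row=2, col=2): c = 0.9300 + 0.6900i → escape time 2
(row=3, col=0): c = -0.2400 + 0.4000i → escape time 6
(row=3, col=1): c = 0.3450 + 0.4000i → escape time 6
(row=3, col=2): c = 0.9300 + 0.4000i → escape time 3

Answer: 322
632
662
663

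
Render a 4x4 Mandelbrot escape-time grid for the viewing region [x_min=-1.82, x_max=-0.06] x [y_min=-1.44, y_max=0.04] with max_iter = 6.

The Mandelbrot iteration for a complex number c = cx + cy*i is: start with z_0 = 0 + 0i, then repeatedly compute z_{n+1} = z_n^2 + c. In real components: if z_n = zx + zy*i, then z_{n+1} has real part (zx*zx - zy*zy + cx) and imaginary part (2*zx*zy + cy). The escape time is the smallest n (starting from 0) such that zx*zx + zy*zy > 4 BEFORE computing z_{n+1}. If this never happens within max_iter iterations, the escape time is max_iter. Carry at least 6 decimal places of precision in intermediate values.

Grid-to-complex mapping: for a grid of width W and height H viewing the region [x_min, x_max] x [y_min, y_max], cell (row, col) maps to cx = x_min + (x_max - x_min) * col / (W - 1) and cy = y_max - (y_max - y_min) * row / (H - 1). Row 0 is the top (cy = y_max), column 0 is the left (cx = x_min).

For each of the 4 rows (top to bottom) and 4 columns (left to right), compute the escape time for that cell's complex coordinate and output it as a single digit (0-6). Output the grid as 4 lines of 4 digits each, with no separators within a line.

(row=0, col=0): c = -1.8200 + 0.0400i → escape time 6
(row=0, col=1): c = -1.2333 + 0.0400i → escape time 6
(row=0, col=2): c = -0.6467 + 0.0400i → escape time 6
(row=0, col=3): c = -0.0600 + 0.0400i → escape time 6
(row=1, col=0): c = -1.8200 + -0.4533i → escape time 3
(row=1, col=1): c = -1.2333 + -0.4533i → escape time 6
(row=1, col=2): c = -0.6467 + -0.4533i → escape time 6
(row=1, col=3): c = -0.0600 + -0.4533i → escape time 6
(row=2, col=0): c = -1.8200 + -0.9467i → escape time 1
(row=2, col=1): c = -1.2333 + -0.9467i → escape time 3
(row=2, col=2): c = -0.6467 + -0.9467i → escape time 4
(row=2, col=3): c = -0.0600 + -0.9467i → escape time 6
(row=3, col=0): c = -1.8200 + -1.4400i → escape time 1
(row=3, col=1): c = -1.2333 + -1.4400i → escape time 2
(row=3, col=2): c = -0.6467 + -1.4400i → escape time 2
(row=3, col=3): c = -0.0600 + -1.4400i → escape time 2

Answer: 6666
3666
1346
1222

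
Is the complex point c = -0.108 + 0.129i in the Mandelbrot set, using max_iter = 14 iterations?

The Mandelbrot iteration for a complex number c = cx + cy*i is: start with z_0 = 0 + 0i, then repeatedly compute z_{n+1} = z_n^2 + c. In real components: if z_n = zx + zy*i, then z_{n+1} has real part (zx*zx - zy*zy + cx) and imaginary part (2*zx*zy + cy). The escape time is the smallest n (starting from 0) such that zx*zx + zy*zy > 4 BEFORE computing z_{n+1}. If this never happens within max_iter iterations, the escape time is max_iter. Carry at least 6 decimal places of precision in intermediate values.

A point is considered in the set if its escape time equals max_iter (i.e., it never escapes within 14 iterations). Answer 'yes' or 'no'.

z_0 = 0 + 0i, c = -0.1080 + 0.1290i
Iter 1: z = -0.1080 + 0.1290i, |z|^2 = 0.0283
Iter 2: z = -0.1130 + 0.1011i, |z|^2 = 0.0230
Iter 3: z = -0.1055 + 0.1061i, |z|^2 = 0.0224
Iter 4: z = -0.1081 + 0.1066i, |z|^2 = 0.0231
Iter 5: z = -0.1077 + 0.1059i, |z|^2 = 0.0228
Iter 6: z = -0.1076 + 0.1062i, |z|^2 = 0.0229
Iter 7: z = -0.1077 + 0.1061i, |z|^2 = 0.0229
Iter 8: z = -0.1077 + 0.1061i, |z|^2 = 0.0229
Iter 9: z = -0.1077 + 0.1061i, |z|^2 = 0.0229
Iter 10: z = -0.1077 + 0.1061i, |z|^2 = 0.0229
Iter 11: z = -0.1077 + 0.1061i, |z|^2 = 0.0229
Iter 12: z = -0.1077 + 0.1061i, |z|^2 = 0.0229
Iter 13: z = -0.1077 + 0.1061i, |z|^2 = 0.0229
Did not escape in 14 iterations → in set

Answer: yes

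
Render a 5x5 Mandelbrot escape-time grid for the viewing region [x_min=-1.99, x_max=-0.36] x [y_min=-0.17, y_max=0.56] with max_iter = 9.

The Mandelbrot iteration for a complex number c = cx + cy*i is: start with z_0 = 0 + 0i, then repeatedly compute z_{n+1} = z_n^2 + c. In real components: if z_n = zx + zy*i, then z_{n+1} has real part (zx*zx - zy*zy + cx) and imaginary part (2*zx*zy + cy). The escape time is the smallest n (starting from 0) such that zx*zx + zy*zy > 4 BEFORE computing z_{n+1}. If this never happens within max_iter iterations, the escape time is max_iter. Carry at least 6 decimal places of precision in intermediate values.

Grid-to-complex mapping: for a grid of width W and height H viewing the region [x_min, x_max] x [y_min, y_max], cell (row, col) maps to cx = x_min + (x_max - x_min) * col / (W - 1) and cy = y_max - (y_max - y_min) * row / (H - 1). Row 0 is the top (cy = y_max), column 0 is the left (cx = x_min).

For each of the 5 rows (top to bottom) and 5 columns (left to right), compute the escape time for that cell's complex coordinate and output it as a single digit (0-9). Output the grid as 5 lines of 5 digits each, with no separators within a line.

Answer: 13469
14789
25999
69999
25999

Derivation:
(row=0, col=0): c = -1.9900 + 0.5600i → escape time 1
(row=0, col=1): c = -1.5825 + 0.5600i → escape time 3
(row=0, col=2): c = -1.1750 + 0.5600i → escape time 4
(row=0, col=3): c = -0.7675 + 0.5600i → escape time 6
(row=0, col=4): c = -0.3600 + 0.5600i → escape time 9
(row=1, col=0): c = -1.9900 + 0.3775i → escape time 1
(row=1, col=1): c = -1.5825 + 0.3775i → escape time 4
(row=1, col=2): c = -1.1750 + 0.3775i → escape time 7
(row=1, col=3): c = -0.7675 + 0.3775i → escape time 8
(row=1, col=4): c = -0.3600 + 0.3775i → escape time 9
(row=2, col=0): c = -1.9900 + 0.1950i → escape time 2
(row=2, col=1): c = -1.5825 + 0.1950i → escape time 5
(row=2, col=2): c = -1.1750 + 0.1950i → escape time 9
(row=2, col=3): c = -0.7675 + 0.1950i → escape time 9
(row=2, col=4): c = -0.3600 + 0.1950i → escape time 9
(row=3, col=0): c = -1.9900 + 0.0125i → escape time 6
(row=3, col=1): c = -1.5825 + 0.0125i → escape time 9
(row=3, col=2): c = -1.1750 + 0.0125i → escape time 9
(row=3, col=3): c = -0.7675 + 0.0125i → escape time 9
(row=3, col=4): c = -0.3600 + 0.0125i → escape time 9
(row=4, col=0): c = -1.9900 + -0.1700i → escape time 2
(row=4, col=1): c = -1.5825 + -0.1700i → escape time 5
(row=4, col=2): c = -1.1750 + -0.1700i → escape time 9
(row=4, col=3): c = -0.7675 + -0.1700i → escape time 9
(row=4, col=4): c = -0.3600 + -0.1700i → escape time 9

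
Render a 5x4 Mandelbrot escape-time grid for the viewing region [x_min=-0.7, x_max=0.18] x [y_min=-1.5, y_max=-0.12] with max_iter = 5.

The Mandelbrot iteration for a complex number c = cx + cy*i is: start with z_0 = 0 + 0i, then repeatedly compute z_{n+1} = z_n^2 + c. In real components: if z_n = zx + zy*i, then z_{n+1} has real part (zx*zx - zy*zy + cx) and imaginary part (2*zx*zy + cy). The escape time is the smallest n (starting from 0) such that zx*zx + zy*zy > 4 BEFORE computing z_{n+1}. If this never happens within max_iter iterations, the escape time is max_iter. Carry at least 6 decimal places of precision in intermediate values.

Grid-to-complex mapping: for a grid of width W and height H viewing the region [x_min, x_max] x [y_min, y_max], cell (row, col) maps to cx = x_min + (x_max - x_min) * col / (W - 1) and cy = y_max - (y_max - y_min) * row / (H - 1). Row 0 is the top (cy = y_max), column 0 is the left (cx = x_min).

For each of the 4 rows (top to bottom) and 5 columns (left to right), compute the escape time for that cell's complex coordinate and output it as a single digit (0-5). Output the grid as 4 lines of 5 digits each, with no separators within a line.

(row=0, col=0): c = -0.7000 + -0.1200i → escape time 5
(row=0, col=1): c = -0.4800 + -0.1200i → escape time 5
(row=0, col=2): c = -0.2600 + -0.1200i → escape time 5
(row=0, col=3): c = -0.0400 + -0.1200i → escape time 5
(row=0, col=4): c = 0.1800 + -0.1200i → escape time 5
(row=1, col=0): c = -0.7000 + -0.5800i → escape time 5
(row=1, col=1): c = -0.4800 + -0.5800i → escape time 5
(row=1, col=2): c = -0.2600 + -0.5800i → escape time 5
(row=1, col=3): c = -0.0400 + -0.5800i → escape time 5
(row=1, col=4): c = 0.1800 + -0.5800i → escape time 5
(row=2, col=0): c = -0.7000 + -1.0400i → escape time 3
(row=2, col=1): c = -0.4800 + -1.0400i → escape time 4
(row=2, col=2): c = -0.2600 + -1.0400i → escape time 5
(row=2, col=3): c = -0.0400 + -1.0400i → escape time 5
(row=2, col=4): c = 0.1800 + -1.0400i → escape time 4
(row=3, col=0): c = -0.7000 + -1.5000i → escape time 2
(row=3, col=1): c = -0.4800 + -1.5000i → escape time 2
(row=3, col=2): c = -0.2600 + -1.5000i → escape time 2
(row=3, col=3): c = -0.0400 + -1.5000i → escape time 2
(row=3, col=4): c = 0.1800 + -1.5000i → escape time 2

Answer: 55555
55555
34554
22222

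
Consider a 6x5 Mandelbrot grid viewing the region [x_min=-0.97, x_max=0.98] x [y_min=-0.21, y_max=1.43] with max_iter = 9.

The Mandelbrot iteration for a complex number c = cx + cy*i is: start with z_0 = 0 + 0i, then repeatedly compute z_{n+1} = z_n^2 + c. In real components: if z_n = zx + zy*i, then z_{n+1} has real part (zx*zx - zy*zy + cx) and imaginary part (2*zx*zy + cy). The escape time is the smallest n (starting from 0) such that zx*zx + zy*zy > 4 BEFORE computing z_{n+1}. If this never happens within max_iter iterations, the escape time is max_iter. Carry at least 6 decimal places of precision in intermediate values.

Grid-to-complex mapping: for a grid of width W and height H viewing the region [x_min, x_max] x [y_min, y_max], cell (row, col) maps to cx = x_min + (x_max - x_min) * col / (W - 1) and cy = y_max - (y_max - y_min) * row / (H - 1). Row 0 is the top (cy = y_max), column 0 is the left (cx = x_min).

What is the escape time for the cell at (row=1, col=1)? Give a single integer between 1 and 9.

Answer: 4

Derivation:
z_0 = 0 + 0i, c = -0.5800 + 1.0200i
Iter 1: z = -0.5800 + 1.0200i, |z|^2 = 1.3768
Iter 2: z = -1.2840 + -0.1632i, |z|^2 = 1.6753
Iter 3: z = 1.0420 + 1.4391i, |z|^2 = 3.1568
Iter 4: z = -1.5652 + 4.0191i, |z|^2 = 18.6033
Escaped at iteration 4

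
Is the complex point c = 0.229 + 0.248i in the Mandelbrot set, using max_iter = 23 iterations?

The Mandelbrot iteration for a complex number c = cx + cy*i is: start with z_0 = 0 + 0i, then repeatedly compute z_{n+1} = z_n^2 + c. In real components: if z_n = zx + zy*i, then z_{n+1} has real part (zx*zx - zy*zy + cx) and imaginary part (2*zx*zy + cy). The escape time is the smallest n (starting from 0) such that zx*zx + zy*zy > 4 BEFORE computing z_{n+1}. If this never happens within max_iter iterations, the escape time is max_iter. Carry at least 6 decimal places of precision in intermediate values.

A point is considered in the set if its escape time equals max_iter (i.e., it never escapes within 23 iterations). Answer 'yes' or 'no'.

z_0 = 0 + 0i, c = 0.2290 + 0.2480i
Iter 1: z = 0.2290 + 0.2480i, |z|^2 = 0.1139
Iter 2: z = 0.2199 + 0.3616i, |z|^2 = 0.1791
Iter 3: z = 0.1466 + 0.4071i, |z|^2 = 0.1872
Iter 4: z = 0.0848 + 0.3674i, |z|^2 = 0.1422
Iter 5: z = 0.1012 + 0.3103i, |z|^2 = 0.1065
Iter 6: z = 0.1430 + 0.3108i, |z|^2 = 0.1170
Iter 7: z = 0.1528 + 0.3369i, |z|^2 = 0.1368
Iter 8: z = 0.1389 + 0.3510i, |z|^2 = 0.1425
Iter 9: z = 0.1251 + 0.3455i, |z|^2 = 0.1350
Iter 10: z = 0.1253 + 0.3344i, |z|^2 = 0.1276
Iter 11: z = 0.1328 + 0.3318i, |z|^2 = 0.1277
Iter 12: z = 0.1365 + 0.3362i, |z|^2 = 0.1316
Iter 13: z = 0.1346 + 0.3398i, |z|^2 = 0.1336
Iter 14: z = 0.1317 + 0.3395i, |z|^2 = 0.1326
Iter 15: z = 0.1311 + 0.3374i, |z|^2 = 0.1310
Iter 16: z = 0.1323 + 0.3364i, |z|^2 = 0.1307
Iter 17: z = 0.1333 + 0.3371i, |z|^2 = 0.1314
Iter 18: z = 0.1332 + 0.3379i, |z|^2 = 0.1319
Iter 19: z = 0.1326 + 0.3380i, |z|^2 = 0.1318
Iter 20: z = 0.1323 + 0.3376i, |z|^2 = 0.1315
Iter 21: z = 0.1325 + 0.3374i, |z|^2 = 0.1314
Iter 22: z = 0.1328 + 0.3374i, |z|^2 = 0.1315
Did not escape in 23 iterations → in set

Answer: yes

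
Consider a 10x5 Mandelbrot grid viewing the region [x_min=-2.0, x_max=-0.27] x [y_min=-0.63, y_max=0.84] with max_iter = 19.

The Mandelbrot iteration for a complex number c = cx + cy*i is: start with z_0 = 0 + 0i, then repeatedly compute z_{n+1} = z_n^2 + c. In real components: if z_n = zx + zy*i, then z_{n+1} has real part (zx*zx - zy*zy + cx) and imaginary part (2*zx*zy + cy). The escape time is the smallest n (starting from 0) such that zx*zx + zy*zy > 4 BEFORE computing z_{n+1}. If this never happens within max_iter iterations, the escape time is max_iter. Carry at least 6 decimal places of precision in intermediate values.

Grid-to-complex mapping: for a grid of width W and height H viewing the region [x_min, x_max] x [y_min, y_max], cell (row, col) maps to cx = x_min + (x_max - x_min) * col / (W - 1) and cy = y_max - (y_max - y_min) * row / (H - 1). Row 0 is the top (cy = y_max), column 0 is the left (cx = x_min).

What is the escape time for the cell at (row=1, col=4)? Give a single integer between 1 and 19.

z_0 = 0 + 0i, c = -1.2311 + 0.4725i
Iter 1: z = -1.2311 + 0.4725i, |z|^2 = 1.7389
Iter 2: z = 0.0613 + -0.6909i, |z|^2 = 0.4811
Iter 3: z = -1.7047 + 0.3878i, |z|^2 = 3.0564
Iter 4: z = 1.5245 + -0.8498i, |z|^2 = 3.0462
Iter 5: z = 0.3707 + -2.1185i, |z|^2 = 4.6255
Escaped at iteration 5

Answer: 5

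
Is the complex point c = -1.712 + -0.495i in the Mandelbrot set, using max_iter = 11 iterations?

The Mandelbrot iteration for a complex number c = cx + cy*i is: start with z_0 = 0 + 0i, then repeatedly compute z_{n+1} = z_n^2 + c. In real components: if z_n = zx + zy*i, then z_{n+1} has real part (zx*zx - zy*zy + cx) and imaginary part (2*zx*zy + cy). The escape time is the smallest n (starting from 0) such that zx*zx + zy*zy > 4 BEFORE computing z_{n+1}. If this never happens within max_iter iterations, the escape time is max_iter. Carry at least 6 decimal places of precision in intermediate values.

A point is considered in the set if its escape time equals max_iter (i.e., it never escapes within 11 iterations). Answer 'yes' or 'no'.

Answer: no

Derivation:
z_0 = 0 + 0i, c = -1.7120 + -0.4950i
Iter 1: z = -1.7120 + -0.4950i, |z|^2 = 3.1760
Iter 2: z = 0.9739 + 1.1999i, |z|^2 = 2.3882
Iter 3: z = -2.2032 + 1.8422i, |z|^2 = 8.2477
Escaped at iteration 3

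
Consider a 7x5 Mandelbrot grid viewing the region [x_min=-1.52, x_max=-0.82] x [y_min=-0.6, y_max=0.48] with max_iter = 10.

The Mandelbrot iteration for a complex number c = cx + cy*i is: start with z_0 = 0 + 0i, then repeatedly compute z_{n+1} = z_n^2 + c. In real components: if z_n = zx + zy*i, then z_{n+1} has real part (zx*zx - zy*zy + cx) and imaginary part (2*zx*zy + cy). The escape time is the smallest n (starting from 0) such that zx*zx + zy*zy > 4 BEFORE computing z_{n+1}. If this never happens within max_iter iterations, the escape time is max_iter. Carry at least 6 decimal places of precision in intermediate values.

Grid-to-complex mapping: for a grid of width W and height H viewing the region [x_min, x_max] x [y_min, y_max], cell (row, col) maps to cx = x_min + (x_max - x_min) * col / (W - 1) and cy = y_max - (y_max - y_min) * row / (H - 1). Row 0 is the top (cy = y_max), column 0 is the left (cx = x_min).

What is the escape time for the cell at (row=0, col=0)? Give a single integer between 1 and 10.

z_0 = 0 + 0i, c = -1.5200 + 0.4800i
Iter 1: z = -1.5200 + 0.4800i, |z|^2 = 2.5408
Iter 2: z = 0.5600 + -0.9792i, |z|^2 = 1.2724
Iter 3: z = -2.1652 + -0.6167i, |z|^2 = 5.0686
Escaped at iteration 3

Answer: 3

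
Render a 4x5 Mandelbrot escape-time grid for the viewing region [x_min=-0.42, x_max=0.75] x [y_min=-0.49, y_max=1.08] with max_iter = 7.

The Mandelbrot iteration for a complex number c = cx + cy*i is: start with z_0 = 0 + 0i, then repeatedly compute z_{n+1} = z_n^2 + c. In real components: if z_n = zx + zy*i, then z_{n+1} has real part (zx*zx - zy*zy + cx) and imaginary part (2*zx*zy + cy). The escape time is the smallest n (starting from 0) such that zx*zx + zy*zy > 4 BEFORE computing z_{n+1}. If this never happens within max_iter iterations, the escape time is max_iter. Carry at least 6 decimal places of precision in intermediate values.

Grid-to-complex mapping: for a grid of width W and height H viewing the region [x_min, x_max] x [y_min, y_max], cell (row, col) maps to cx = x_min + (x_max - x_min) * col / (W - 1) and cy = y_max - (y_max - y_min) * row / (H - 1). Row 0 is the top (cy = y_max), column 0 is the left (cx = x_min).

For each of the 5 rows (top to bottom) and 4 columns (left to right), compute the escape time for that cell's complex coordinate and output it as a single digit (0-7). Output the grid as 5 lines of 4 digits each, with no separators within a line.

(row=0, col=0): c = -0.4200 + 1.0800i → escape time 4
(row=0, col=1): c = -0.0300 + 1.0800i → escape time 5
(row=0, col=2): c = 0.3600 + 1.0800i → escape time 3
(row=0, col=3): c = 0.7500 + 1.0800i → escape time 2
(row=1, col=0): c = -0.4200 + 0.6875i → escape time 7
(row=1, col=1): c = -0.0300 + 0.6875i → escape time 7
(row=1, col=2): c = 0.3600 + 0.6875i → escape time 7
(row=1, col=3): c = 0.7500 + 0.6875i → escape time 3
(row=2, col=0): c = -0.4200 + 0.2950i → escape time 7
(row=2, col=1): c = -0.0300 + 0.2950i → escape time 7
(row=2, col=2): c = 0.3600 + 0.2950i → escape time 7
(row=2, col=3): c = 0.7500 + 0.2950i → escape time 3
(row=3, col=0): c = -0.4200 + -0.0975i → escape time 7
(row=3, col=1): c = -0.0300 + -0.0975i → escape time 7
(row=3, col=2): c = 0.3600 + -0.0975i → escape time 7
(row=3, col=3): c = 0.7500 + -0.0975i → escape time 3
(row=4, col=0): c = -0.4200 + -0.4900i → escape time 7
(row=4, col=1): c = -0.0300 + -0.4900i → escape time 7
(row=4, col=2): c = 0.3600 + -0.4900i → escape time 7
(row=4, col=3): c = 0.7500 + -0.4900i → escape time 3

Answer: 4532
7773
7773
7773
7773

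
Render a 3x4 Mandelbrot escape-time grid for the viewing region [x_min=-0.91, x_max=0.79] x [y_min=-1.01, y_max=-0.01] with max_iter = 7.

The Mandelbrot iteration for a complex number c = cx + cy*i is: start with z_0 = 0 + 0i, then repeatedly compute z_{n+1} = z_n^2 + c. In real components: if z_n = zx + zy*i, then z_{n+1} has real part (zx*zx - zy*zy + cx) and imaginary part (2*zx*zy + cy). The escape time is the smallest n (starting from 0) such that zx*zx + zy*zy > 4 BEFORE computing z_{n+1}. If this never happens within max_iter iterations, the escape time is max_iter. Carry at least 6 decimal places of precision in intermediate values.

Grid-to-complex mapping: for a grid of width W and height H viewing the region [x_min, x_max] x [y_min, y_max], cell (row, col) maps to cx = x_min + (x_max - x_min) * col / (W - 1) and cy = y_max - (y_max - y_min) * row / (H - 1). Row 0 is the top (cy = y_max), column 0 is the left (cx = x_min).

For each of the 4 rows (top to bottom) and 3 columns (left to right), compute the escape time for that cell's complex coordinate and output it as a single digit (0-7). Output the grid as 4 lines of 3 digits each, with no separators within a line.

(row=0, col=0): c = -0.9100 + -0.0100i → escape time 7
(row=0, col=1): c = -0.0600 + -0.0100i → escape time 7
(row=0, col=2): c = 0.7900 + -0.0100i → escape time 3
(row=1, col=0): c = -0.9100 + -0.3433i → escape time 7
(row=1, col=1): c = -0.0600 + -0.3433i → escape time 7
(row=1, col=2): c = 0.7900 + -0.3433i → escape time 3
(row=2, col=0): c = -0.9100 + -0.6767i → escape time 4
(row=2, col=1): c = -0.0600 + -0.6767i → escape time 7
(row=2, col=2): c = 0.7900 + -0.6767i → escape time 3
(row=3, col=0): c = -0.9100 + -1.0100i → escape time 3
(row=3, col=1): c = -0.0600 + -1.0100i → escape time 7
(row=3, col=2): c = 0.7900 + -1.0100i → escape time 2

Answer: 773
773
473
372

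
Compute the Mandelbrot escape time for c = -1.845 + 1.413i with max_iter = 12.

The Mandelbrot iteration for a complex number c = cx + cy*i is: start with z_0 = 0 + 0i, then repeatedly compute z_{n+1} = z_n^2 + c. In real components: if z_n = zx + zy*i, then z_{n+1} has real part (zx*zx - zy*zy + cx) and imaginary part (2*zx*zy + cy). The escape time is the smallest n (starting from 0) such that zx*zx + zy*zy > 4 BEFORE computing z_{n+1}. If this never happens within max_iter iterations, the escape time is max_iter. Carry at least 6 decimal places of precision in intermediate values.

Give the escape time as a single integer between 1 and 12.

z_0 = 0 + 0i, c = -1.8450 + 1.4130i
Iter 1: z = -1.8450 + 1.4130i, |z|^2 = 5.4006
Escaped at iteration 1

Answer: 1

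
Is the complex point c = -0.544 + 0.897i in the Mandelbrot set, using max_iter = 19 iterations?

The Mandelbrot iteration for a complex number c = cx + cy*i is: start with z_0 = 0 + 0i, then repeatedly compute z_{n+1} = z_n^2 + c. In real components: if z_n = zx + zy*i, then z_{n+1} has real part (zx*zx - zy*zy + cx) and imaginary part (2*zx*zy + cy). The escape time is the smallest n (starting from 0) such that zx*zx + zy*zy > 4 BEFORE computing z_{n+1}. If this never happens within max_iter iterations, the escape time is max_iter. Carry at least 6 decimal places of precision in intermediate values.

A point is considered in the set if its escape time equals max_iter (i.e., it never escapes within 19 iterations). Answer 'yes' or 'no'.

z_0 = 0 + 0i, c = -0.5440 + 0.8970i
Iter 1: z = -0.5440 + 0.8970i, |z|^2 = 1.1005
Iter 2: z = -1.0527 + -0.0789i, |z|^2 = 1.1144
Iter 3: z = 0.5579 + 1.0632i, |z|^2 = 1.4416
Iter 4: z = -1.3631 + 2.0833i, |z|^2 = 6.1982
Escaped at iteration 4

Answer: no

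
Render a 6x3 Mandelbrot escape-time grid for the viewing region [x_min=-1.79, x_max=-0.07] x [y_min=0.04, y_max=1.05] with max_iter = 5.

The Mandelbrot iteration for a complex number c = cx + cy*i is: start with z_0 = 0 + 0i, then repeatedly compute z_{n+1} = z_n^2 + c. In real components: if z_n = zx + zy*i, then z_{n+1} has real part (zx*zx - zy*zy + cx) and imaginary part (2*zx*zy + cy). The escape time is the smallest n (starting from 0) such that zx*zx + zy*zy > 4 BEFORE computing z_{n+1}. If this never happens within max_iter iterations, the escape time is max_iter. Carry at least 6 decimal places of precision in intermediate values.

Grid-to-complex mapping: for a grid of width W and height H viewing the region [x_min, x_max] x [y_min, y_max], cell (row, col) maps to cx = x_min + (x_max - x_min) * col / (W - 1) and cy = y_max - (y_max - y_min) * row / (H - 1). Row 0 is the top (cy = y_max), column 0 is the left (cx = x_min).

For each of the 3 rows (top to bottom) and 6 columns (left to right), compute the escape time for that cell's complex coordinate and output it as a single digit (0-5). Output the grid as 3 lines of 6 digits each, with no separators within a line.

Answer: 123345
335555
555555

Derivation:
(row=0, col=0): c = -1.7900 + 1.0500i → escape time 1
(row=0, col=1): c = -1.4460 + 1.0500i → escape time 2
(row=0, col=2): c = -1.1020 + 1.0500i → escape time 3
(row=0, col=3): c = -0.7580 + 1.0500i → escape time 3
(row=0, col=4): c = -0.4140 + 1.0500i → escape time 4
(row=0, col=5): c = -0.0700 + 1.0500i → escape time 5
(row=1, col=0): c = -1.7900 + 0.5450i → escape time 3
(row=1, col=1): c = -1.4460 + 0.5450i → escape time 3
(row=1, col=2): c = -1.1020 + 0.5450i → escape time 5
(row=1, col=3): c = -0.7580 + 0.5450i → escape time 5
(row=1, col=4): c = -0.4140 + 0.5450i → escape time 5
(row=1, col=5): c = -0.0700 + 0.5450i → escape time 5
(row=2, col=0): c = -1.7900 + 0.0400i → escape time 5
(row=2, col=1): c = -1.4460 + 0.0400i → escape time 5
(row=2, col=2): c = -1.1020 + 0.0400i → escape time 5
(row=2, col=3): c = -0.7580 + 0.0400i → escape time 5
(row=2, col=4): c = -0.4140 + 0.0400i → escape time 5
(row=2, col=5): c = -0.0700 + 0.0400i → escape time 5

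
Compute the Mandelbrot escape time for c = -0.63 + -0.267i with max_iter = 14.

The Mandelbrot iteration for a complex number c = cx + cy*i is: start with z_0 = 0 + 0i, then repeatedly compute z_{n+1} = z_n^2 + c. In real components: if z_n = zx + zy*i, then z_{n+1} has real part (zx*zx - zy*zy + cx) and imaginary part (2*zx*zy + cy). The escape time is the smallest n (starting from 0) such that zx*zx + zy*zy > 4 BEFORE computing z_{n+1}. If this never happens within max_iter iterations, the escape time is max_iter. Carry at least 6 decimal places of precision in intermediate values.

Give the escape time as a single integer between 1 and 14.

z_0 = 0 + 0i, c = -0.6300 + -0.2670i
Iter 1: z = -0.6300 + -0.2670i, |z|^2 = 0.4682
Iter 2: z = -0.3044 + 0.0694i, |z|^2 = 0.0975
Iter 3: z = -0.5422 + -0.3093i, |z|^2 = 0.3896
Iter 4: z = -0.4317 + 0.0683i, |z|^2 = 0.1910
Iter 5: z = -0.4483 + -0.3260i, |z|^2 = 0.3073
Iter 6: z = -0.5353 + 0.0253i, |z|^2 = 0.2872
Iter 7: z = -0.3441 + -0.2941i, |z|^2 = 0.2049
Iter 8: z = -0.5981 + -0.0646i, |z|^2 = 0.3619
Iter 9: z = -0.2765 + -0.1897i, |z|^2 = 0.1124
Iter 10: z = -0.5896 + -0.1621i, |z|^2 = 0.3739
Iter 11: z = -0.3087 + -0.0759i, |z|^2 = 0.1011
Iter 12: z = -0.5405 + -0.2202i, |z|^2 = 0.3406
Iter 13: z = -0.3864 + -0.0290i, |z|^2 = 0.1501

Answer: 14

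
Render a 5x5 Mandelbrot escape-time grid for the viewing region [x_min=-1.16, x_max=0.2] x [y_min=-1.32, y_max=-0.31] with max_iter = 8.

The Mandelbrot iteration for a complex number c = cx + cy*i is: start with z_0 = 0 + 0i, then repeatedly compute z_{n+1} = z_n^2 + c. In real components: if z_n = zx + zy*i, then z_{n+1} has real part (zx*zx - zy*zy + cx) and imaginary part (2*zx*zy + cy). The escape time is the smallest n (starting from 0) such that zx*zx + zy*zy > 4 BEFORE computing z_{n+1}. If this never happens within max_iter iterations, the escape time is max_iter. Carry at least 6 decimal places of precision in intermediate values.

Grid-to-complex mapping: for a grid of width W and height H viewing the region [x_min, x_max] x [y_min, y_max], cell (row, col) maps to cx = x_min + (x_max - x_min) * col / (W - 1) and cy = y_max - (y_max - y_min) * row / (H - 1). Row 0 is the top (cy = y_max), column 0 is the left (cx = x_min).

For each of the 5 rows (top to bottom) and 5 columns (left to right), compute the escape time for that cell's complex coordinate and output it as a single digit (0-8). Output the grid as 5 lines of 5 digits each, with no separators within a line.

(row=0, col=0): c = -1.1600 + -0.3100i → escape time 8
(row=0, col=1): c = -0.8200 + -0.3100i → escape time 8
(row=0, col=2): c = -0.4800 + -0.3100i → escape time 8
(row=0, col=3): c = -0.1400 + -0.3100i → escape time 8
(row=0, col=4): c = 0.2000 + -0.3100i → escape time 8
(row=1, col=0): c = -1.1600 + -0.5625i → escape time 4
(row=1, col=1): c = -0.8200 + -0.5625i → escape time 5
(row=1, col=2): c = -0.4800 + -0.5625i → escape time 8
(row=1, col=3): c = -0.1400 + -0.5625i → escape time 8
(row=1, col=4): c = 0.2000 + -0.5625i → escape time 8
(row=2, col=0): c = -1.1600 + -0.8150i → escape time 3
(row=2, col=1): c = -0.8200 + -0.8150i → escape time 4
(row=2, col=2): c = -0.4800 + -0.8150i → escape time 5
(row=2, col=3): c = -0.1400 + -0.8150i → escape time 8
(row=2, col=4): c = 0.2000 + -0.8150i → escape time 5
(row=3, col=0): c = -1.1600 + -1.0675i → escape time 3
(row=3, col=1): c = -0.8200 + -1.0675i → escape time 3
(row=3, col=2): c = -0.4800 + -1.0675i → escape time 4
(row=3, col=3): c = -0.1400 + -1.0675i → escape time 8
(row=3, col=4): c = 0.2000 + -1.0675i → escape time 3
(row=4, col=0): c = -1.1600 + -1.3200i → escape time 2
(row=4, col=1): c = -0.8200 + -1.3200i → escape time 2
(row=4, col=2): c = -0.4800 + -1.3200i → escape time 3
(row=4, col=3): c = -0.1400 + -1.3200i → escape time 2
(row=4, col=4): c = 0.2000 + -1.3200i → escape time 2

Answer: 88888
45888
34585
33483
22322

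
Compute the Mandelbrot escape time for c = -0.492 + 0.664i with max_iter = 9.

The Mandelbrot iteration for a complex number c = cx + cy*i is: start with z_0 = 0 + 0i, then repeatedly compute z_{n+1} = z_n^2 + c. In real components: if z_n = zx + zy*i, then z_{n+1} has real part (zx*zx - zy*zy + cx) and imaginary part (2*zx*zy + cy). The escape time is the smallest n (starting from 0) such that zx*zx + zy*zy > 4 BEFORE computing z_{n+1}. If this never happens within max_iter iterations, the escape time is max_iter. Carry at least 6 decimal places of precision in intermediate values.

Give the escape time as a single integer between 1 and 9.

Answer: 9

Derivation:
z_0 = 0 + 0i, c = -0.4920 + 0.6640i
Iter 1: z = -0.4920 + 0.6640i, |z|^2 = 0.6830
Iter 2: z = -0.6908 + 0.0106i, |z|^2 = 0.4774
Iter 3: z = -0.0149 + 0.6493i, |z|^2 = 0.4218
Iter 4: z = -0.9134 + 0.6447i, |z|^2 = 1.2499
Iter 5: z = -0.0733 + -0.5137i, |z|^2 = 0.2693
Iter 6: z = -0.7505 + 0.7394i, |z|^2 = 1.1100
Iter 7: z = -0.4753 + -0.4458i, |z|^2 = 0.4247
Iter 8: z = -0.4648 + 1.0878i, |z|^2 = 1.3994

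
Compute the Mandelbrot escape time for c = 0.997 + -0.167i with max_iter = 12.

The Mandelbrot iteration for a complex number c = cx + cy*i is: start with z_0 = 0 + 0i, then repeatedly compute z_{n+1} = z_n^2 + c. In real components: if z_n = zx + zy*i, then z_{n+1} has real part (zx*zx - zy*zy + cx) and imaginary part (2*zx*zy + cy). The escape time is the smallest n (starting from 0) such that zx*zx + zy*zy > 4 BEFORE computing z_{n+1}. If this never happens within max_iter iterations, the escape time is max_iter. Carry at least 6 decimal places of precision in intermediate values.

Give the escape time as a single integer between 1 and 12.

z_0 = 0 + 0i, c = 0.9970 + -0.1670i
Iter 1: z = 0.9970 + -0.1670i, |z|^2 = 1.0219
Iter 2: z = 1.9631 + -0.5000i, |z|^2 = 4.1038
Escaped at iteration 2

Answer: 2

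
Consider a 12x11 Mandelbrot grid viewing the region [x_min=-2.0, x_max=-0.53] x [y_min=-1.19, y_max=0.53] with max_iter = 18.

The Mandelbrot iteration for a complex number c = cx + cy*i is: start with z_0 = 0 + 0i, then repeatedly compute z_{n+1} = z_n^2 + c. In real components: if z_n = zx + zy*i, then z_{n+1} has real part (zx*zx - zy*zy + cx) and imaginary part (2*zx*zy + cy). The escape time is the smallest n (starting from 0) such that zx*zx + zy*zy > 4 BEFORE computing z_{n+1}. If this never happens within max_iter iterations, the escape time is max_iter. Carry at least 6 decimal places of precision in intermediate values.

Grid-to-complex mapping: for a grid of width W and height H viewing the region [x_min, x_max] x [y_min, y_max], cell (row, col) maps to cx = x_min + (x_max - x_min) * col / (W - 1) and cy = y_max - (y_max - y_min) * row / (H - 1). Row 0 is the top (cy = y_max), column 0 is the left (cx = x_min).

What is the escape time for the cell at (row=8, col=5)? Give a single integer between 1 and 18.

z_0 = 0 + 0i, c = -1.3318 + -0.8460i
Iter 1: z = -1.3318 + -0.8460i, |z|^2 = 2.4895
Iter 2: z = -0.2738 + 1.4074i, |z|^2 = 2.0558
Iter 3: z = -3.2377 + -1.6167i, |z|^2 = 13.0966
Escaped at iteration 3

Answer: 3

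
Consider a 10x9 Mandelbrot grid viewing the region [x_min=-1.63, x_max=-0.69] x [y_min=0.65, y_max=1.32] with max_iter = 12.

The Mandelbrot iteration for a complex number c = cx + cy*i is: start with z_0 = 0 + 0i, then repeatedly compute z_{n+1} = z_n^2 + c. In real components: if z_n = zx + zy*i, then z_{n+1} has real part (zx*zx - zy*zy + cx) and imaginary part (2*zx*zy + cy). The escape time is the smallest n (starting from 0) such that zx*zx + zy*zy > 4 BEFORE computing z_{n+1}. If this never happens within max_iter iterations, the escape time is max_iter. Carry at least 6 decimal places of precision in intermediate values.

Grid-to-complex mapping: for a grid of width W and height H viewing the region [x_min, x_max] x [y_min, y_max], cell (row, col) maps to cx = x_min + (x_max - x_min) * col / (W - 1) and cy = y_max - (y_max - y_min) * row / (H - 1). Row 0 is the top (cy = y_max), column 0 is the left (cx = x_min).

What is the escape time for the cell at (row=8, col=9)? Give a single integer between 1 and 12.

z_0 = 0 + 0i, c = -0.6900 + 0.6500i
Iter 1: z = -0.6900 + 0.6500i, |z|^2 = 0.8986
Iter 2: z = -0.6364 + -0.2470i, |z|^2 = 0.4660
Iter 3: z = -0.3460 + 0.9644i, |z|^2 = 1.0498
Iter 4: z = -1.5003 + -0.0174i, |z|^2 = 2.2512
Iter 5: z = 1.5606 + 0.7021i, |z|^2 = 2.9285
Iter 6: z = 1.2527 + 2.8414i, |z|^2 = 9.6428
Escaped at iteration 6

Answer: 6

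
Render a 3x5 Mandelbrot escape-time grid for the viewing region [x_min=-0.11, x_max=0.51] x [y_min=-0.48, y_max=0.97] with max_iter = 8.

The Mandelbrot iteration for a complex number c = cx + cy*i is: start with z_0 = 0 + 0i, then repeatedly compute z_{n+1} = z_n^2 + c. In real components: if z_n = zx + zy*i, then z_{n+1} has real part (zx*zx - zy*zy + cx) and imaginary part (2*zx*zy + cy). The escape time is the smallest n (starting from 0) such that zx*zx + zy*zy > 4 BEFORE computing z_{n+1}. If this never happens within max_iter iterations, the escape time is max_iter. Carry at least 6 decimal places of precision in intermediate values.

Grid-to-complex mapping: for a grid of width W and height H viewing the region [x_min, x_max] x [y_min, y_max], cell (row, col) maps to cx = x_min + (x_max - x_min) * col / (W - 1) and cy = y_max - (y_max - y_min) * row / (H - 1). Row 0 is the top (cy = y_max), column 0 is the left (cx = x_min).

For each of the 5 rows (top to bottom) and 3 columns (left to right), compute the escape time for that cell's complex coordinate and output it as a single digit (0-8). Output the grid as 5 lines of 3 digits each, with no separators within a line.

(row=0, col=0): c = -0.1100 + 0.9700i → escape time 8
(row=0, col=1): c = 0.2000 + 0.9700i → escape time 4
(row=0, col=2): c = 0.5100 + 0.9700i → escape time 3
(row=1, col=0): c = -0.1100 + 0.6075i → escape time 8
(row=1, col=1): c = 0.2000 + 0.6075i → escape time 8
(row=1, col=2): c = 0.5100 + 0.6075i → escape time 4
(row=2, col=0): c = -0.1100 + 0.2450i → escape time 8
(row=2, col=1): c = 0.2000 + 0.2450i → escape time 8
(row=2, col=2): c = 0.5100 + 0.2450i → escape time 5
(row=3, col=0): c = -0.1100 + -0.1175i → escape time 8
(row=3, col=1): c = 0.2000 + -0.1175i → escape time 8
(row=3, col=2): c = 0.5100 + -0.1175i → escape time 5
(row=4, col=0): c = -0.1100 + -0.4800i → escape time 8
(row=4, col=1): c = 0.2000 + -0.4800i → escape time 8
(row=4, col=2): c = 0.5100 + -0.4800i → escape time 5

Answer: 843
884
885
885
885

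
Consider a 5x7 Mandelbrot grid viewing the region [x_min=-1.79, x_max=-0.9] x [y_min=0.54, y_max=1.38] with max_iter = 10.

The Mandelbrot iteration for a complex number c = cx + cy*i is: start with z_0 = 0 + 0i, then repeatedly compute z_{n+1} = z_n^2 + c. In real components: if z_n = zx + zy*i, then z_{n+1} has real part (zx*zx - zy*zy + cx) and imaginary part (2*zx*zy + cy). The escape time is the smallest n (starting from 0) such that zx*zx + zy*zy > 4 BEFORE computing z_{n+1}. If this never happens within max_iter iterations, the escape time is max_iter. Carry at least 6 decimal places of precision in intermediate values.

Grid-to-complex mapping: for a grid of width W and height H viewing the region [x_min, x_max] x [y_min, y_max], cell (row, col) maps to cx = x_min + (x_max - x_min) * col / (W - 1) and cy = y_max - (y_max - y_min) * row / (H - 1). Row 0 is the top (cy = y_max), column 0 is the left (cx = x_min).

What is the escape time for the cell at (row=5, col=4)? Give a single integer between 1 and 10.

z_0 = 0 + 0i, c = -0.9000 + 0.6800i
Iter 1: z = -0.9000 + 0.6800i, |z|^2 = 1.2724
Iter 2: z = -0.5524 + -0.5440i, |z|^2 = 0.6011
Iter 3: z = -0.8908 + 1.2810i, |z|^2 = 2.4345
Iter 4: z = -1.7475 + -1.6022i, |z|^2 = 5.6208
Escaped at iteration 4

Answer: 4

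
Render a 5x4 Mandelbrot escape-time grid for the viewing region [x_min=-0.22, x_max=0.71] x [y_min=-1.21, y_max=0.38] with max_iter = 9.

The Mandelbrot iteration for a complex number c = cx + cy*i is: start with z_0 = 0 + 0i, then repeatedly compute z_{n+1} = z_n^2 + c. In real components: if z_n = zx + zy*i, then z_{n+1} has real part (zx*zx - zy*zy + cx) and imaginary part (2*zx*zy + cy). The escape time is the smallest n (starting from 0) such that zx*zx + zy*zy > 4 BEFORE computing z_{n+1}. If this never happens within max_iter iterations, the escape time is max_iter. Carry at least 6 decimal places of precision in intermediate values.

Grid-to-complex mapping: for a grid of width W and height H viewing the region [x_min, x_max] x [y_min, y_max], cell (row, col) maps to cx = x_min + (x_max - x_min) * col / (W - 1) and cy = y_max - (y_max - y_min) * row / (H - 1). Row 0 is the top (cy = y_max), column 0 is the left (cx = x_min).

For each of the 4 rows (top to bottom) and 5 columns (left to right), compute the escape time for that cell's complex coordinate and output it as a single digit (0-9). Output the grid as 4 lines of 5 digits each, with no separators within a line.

Answer: 99973
99953
99743
33222

Derivation:
(row=0, col=0): c = -0.2200 + 0.3800i → escape time 9
(row=0, col=1): c = 0.0125 + 0.3800i → escape time 9
(row=0, col=2): c = 0.2450 + 0.3800i → escape time 9
(row=0, col=3): c = 0.4775 + 0.3800i → escape time 7
(row=0, col=4): c = 0.7100 + 0.3800i → escape time 3
(row=1, col=0): c = -0.2200 + -0.1500i → escape time 9
(row=1, col=1): c = 0.0125 + -0.1500i → escape time 9
(row=1, col=2): c = 0.2450 + -0.1500i → escape time 9
(row=1, col=3): c = 0.4775 + -0.1500i → escape time 5
(row=1, col=4): c = 0.7100 + -0.1500i → escape time 3
(row=2, col=0): c = -0.2200 + -0.6800i → escape time 9
(row=2, col=1): c = 0.0125 + -0.6800i → escape time 9
(row=2, col=2): c = 0.2450 + -0.6800i → escape time 7
(row=2, col=3): c = 0.4775 + -0.6800i → escape time 4
(row=2, col=4): c = 0.7100 + -0.6800i → escape time 3
(row=3, col=0): c = -0.2200 + -1.2100i → escape time 3
(row=3, col=1): c = 0.0125 + -1.2100i → escape time 3
(row=3, col=2): c = 0.2450 + -1.2100i → escape time 2
(row=3, col=3): c = 0.4775 + -1.2100i → escape time 2
(row=3, col=4): c = 0.7100 + -1.2100i → escape time 2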